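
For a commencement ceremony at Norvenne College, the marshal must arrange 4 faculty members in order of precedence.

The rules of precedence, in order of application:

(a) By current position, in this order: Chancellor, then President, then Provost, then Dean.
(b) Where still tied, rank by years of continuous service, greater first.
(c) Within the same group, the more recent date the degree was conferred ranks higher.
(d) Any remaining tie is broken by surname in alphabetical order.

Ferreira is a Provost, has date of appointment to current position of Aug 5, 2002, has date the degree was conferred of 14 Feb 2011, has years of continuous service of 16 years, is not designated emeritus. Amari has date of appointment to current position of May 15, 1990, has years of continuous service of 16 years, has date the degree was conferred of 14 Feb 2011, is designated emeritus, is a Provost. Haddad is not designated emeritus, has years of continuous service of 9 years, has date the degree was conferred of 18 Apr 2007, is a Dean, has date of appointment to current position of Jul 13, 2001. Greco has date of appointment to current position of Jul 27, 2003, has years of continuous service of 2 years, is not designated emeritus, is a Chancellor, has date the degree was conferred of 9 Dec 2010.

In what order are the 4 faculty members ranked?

Greco, Amari, Ferreira, Haddad

By current position: Greco (Chancellor); then Amari and Ferreira (Provost); then Haddad (Dean).
Amari and Ferreira both have years of continuous service 16 years, so the next rule applies.
Amari and Ferreira both have date the degree was conferred 14 Feb 2011, so the next rule applies.
Among Amari and Ferreira, alphabetically by surname: Amari before Ferreira.
Full order: Greco, Amari, Ferreira, Haddad.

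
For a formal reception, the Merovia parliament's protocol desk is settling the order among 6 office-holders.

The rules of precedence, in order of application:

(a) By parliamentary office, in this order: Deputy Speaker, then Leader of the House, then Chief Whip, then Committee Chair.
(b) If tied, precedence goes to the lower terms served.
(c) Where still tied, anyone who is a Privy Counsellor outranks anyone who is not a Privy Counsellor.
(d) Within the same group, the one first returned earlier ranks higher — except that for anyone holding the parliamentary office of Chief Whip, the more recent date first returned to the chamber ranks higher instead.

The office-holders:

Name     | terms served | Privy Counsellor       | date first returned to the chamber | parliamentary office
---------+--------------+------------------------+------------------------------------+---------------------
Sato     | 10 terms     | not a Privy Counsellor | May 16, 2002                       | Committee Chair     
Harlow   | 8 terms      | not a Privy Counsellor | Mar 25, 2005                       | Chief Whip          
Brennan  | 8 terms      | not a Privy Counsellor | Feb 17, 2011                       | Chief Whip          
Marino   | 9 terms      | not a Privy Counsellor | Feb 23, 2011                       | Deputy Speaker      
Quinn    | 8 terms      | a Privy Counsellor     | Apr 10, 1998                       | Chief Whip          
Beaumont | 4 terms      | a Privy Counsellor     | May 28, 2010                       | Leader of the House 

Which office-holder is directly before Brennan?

By parliamentary office: Marino (Deputy Speaker); then Beaumont (Leader of the House); then Quinn, Brennan and Harlow (Chief Whip); then Sato (Committee Chair).
Quinn, Brennan and Harlow all have terms served 8 terms, so the next rule applies.
Among Quinn, Brennan and Harlow, a Privy Counsellor before not a Privy Counsellor: Quinn (a Privy Counsellor) before Brennan and Harlow (not a Privy Counsellor).
Among Brennan and Harlow, by date first returned to the chamber (later first) (reversed rule for this group): Brennan (Feb 17, 2011) before Harlow (Mar 25, 2005).
Order: Marino, Beaumont, Quinn, Brennan, Harlow, Sato.

Quinn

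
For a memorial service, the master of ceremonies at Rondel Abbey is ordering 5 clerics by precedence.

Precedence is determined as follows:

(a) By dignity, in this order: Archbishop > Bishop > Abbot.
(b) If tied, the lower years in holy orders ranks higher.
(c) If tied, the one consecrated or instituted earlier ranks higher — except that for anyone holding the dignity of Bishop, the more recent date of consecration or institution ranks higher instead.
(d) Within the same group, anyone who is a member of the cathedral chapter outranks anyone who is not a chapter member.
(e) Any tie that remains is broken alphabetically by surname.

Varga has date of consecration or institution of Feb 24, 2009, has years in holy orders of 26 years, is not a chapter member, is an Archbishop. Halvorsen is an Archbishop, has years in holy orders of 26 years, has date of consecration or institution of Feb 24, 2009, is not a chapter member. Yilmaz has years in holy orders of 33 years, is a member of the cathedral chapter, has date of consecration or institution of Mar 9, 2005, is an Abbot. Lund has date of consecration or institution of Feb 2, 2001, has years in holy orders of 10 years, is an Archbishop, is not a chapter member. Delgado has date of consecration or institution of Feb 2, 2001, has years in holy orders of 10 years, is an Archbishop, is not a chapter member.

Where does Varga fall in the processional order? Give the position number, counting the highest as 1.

4

By dignity: Delgado, Lund, Halvorsen and Varga (Archbishop); then Yilmaz (Abbot).
Among Delgado, Lund, Halvorsen and Varga, by years in holy orders (lower first): Delgado and Lund (10 years) before Halvorsen and Varga (26 years).
Delgado and Lund both have date of consecration or institution Feb 2, 2001, so the next rule applies.
Delgado and Lund are each not a chapter member, so the next rule applies.
Among Delgado and Lund, alphabetically by surname: Delgado before Lund.
Halvorsen and Varga both have date of consecration or institution Feb 24, 2009, so the next rule applies.
Halvorsen and Varga are each not a chapter member, so the next rule applies.
Among Halvorsen and Varga, alphabetically by surname: Halvorsen before Varga.
Order: Delgado, Lund, Halvorsen, Varga, Yilmaz. So position 4.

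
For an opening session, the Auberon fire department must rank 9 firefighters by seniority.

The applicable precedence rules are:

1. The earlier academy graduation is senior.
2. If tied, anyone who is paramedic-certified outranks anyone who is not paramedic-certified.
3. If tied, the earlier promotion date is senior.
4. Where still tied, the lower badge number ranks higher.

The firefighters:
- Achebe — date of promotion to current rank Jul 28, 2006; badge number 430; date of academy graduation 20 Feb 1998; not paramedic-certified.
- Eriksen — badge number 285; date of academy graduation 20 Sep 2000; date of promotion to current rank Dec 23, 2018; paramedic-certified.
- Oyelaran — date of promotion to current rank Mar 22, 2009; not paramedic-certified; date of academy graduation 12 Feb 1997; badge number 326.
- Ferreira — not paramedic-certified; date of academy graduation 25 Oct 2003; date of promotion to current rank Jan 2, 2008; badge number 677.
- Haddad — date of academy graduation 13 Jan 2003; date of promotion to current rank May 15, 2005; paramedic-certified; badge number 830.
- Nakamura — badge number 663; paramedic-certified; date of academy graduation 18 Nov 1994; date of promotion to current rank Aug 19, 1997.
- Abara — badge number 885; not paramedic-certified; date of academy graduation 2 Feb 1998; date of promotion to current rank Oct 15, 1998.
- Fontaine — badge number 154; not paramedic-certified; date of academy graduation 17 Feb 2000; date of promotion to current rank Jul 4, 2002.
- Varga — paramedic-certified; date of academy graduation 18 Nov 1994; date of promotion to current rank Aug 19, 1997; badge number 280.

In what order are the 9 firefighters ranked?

By date of academy graduation (earlier first): Varga and Nakamura (both 18 Nov 1994); then Oyelaran (12 Feb 1997); then Abara (2 Feb 1998); then Achebe (20 Feb 1998); then Fontaine (17 Feb 2000); then Eriksen (20 Sep 2000); then Haddad (13 Jan 2003); then Ferreira (25 Oct 2003).
Varga and Nakamura are each paramedic-certified, so the next rule applies.
Varga and Nakamura both have date of promotion to current rank Aug 19, 1997, so the next rule applies.
Among Varga and Nakamura, by badge number (lower first): Varga (280) before Nakamura (663).
Full order: Varga, Nakamura, Oyelaran, Abara, Achebe, Fontaine, Eriksen, Haddad, Ferreira.

Varga, Nakamura, Oyelaran, Abara, Achebe, Fontaine, Eriksen, Haddad, Ferreira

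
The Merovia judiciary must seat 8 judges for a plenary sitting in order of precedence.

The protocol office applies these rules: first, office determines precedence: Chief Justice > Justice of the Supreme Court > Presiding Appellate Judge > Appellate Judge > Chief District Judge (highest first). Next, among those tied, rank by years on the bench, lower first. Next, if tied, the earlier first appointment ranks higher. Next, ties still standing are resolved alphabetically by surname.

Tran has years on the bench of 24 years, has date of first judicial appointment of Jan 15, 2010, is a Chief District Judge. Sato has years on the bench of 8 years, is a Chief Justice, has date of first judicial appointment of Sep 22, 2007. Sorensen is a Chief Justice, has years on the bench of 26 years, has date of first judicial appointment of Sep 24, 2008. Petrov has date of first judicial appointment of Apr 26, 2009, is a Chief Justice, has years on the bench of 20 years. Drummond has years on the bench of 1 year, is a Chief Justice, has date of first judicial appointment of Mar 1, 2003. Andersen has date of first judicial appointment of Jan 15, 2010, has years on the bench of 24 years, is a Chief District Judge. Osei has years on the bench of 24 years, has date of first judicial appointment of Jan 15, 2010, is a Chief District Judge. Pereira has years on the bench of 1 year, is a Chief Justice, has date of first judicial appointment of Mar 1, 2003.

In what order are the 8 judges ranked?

By office: Drummond, Pereira, Sato, Petrov and Sorensen (Chief Justice); then Andersen, Osei and Tran (Chief District Judge).
Among Drummond, Pereira, Sato, Petrov and Sorensen, by years on the bench (lower first): Drummond and Pereira (1 year) before Sato (8 years) before Petrov (20 years) before Sorensen (26 years).
Drummond and Pereira both have date of first judicial appointment Mar 1, 2003, so the next rule applies.
Among Drummond and Pereira, alphabetically by surname: Drummond before Pereira.
Andersen, Osei and Tran all have years on the bench 24 years, so the next rule applies.
Andersen, Osei and Tran all have date of first judicial appointment Jan 15, 2010, so the next rule applies.
Among Andersen, Osei and Tran, alphabetically by surname: Andersen before Osei before Tran.
Full order: Drummond, Pereira, Sato, Petrov, Sorensen, Andersen, Osei, Tran.

Drummond, Pereira, Sato, Petrov, Sorensen, Andersen, Osei, Tran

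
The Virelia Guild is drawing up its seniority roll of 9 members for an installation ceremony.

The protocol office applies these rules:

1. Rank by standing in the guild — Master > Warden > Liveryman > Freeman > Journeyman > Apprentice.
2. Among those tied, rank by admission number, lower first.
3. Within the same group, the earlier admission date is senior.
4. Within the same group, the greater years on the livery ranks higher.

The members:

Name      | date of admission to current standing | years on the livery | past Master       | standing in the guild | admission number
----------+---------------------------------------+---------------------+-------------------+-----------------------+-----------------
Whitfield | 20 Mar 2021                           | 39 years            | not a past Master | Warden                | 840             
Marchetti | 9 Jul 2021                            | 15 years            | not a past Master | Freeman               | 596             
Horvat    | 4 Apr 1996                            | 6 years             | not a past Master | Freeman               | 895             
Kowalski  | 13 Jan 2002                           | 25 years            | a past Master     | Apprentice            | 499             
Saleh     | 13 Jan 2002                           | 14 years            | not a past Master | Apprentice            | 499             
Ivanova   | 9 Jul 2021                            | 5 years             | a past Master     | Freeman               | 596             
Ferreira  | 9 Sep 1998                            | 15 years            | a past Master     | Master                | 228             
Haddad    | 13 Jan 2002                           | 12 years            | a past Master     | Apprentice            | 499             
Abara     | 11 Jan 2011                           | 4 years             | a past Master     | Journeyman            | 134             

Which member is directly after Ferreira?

By standing in the guild: Ferreira (Master); then Whitfield (Warden); then Marchetti, Ivanova and Horvat (Freeman); then Abara (Journeyman); then Kowalski, Saleh and Haddad (Apprentice).
Among Marchetti, Ivanova and Horvat, by admission number (lower first): Marchetti and Ivanova (596) before Horvat (895).
Marchetti and Ivanova both have date of admission to current standing 9 Jul 2021, so the next rule applies.
Among Marchetti and Ivanova, by years on the livery (higher first): Marchetti (15 years) before Ivanova (5 years).
Kowalski, Saleh and Haddad all have admission number 499, so the next rule applies.
Kowalski, Saleh and Haddad all have date of admission to current standing 13 Jan 2002, so the next rule applies.
Among Kowalski, Saleh and Haddad, by years on the livery (higher first): Kowalski (25 years) before Saleh (14 years) before Haddad (12 years).
Order: Ferreira, Whitfield, Marchetti, Ivanova, Horvat, Abara, Kowalski, Saleh, Haddad.

Whitfield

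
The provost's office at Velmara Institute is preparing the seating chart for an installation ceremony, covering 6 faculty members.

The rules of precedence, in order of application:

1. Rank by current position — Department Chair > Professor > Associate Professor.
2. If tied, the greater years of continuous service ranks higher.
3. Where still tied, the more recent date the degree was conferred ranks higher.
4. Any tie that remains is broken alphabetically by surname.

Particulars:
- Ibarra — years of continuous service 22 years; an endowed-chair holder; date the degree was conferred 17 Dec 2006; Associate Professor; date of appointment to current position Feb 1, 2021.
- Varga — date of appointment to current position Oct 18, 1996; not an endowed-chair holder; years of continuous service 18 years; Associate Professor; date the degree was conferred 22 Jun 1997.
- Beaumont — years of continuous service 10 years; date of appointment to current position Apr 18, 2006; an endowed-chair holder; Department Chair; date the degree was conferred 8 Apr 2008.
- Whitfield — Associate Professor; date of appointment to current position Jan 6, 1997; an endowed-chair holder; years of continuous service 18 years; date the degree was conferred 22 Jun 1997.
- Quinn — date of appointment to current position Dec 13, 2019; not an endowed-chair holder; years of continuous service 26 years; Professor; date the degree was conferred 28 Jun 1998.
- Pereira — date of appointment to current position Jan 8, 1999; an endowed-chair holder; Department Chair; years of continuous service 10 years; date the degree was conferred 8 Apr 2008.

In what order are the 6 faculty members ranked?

Beaumont, Pereira, Quinn, Ibarra, Varga, Whitfield

By current position: Beaumont and Pereira (Department Chair); then Quinn (Professor); then Ibarra, Varga and Whitfield (Associate Professor).
Beaumont and Pereira both have years of continuous service 10 years, so the next rule applies.
Beaumont and Pereira both have date the degree was conferred 8 Apr 2008, so the next rule applies.
Among Beaumont and Pereira, alphabetically by surname: Beaumont before Pereira.
Among Ibarra, Varga and Whitfield, by years of continuous service (higher first): Ibarra (22 years) before Varga and Whitfield (18 years).
Varga and Whitfield both have date the degree was conferred 22 Jun 1997, so the next rule applies.
Among Varga and Whitfield, alphabetically by surname: Varga before Whitfield.
Full order: Beaumont, Pereira, Quinn, Ibarra, Varga, Whitfield.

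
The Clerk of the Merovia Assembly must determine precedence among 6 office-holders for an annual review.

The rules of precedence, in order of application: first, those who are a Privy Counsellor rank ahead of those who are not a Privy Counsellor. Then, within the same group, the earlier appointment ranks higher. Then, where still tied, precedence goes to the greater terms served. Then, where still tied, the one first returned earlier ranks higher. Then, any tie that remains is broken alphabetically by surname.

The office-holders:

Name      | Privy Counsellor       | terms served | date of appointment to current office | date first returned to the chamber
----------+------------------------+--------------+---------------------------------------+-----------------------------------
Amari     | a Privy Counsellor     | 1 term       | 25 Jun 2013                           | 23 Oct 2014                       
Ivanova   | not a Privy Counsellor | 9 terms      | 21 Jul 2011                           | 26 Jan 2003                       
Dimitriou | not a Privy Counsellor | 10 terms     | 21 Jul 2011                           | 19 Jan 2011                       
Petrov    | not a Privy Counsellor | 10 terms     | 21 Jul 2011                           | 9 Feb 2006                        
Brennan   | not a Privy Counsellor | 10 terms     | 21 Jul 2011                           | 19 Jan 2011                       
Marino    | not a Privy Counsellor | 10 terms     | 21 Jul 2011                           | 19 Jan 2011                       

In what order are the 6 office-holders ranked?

By the first rule: Amari (a Privy Counsellor); then Petrov, Brennan, Dimitriou, Marino and Ivanova (each not a Privy Counsellor).
Petrov, Brennan, Dimitriou, Marino and Ivanova all have date of appointment to current office 21 Jul 2011, so the next rule applies.
Among Petrov, Brennan, Dimitriou, Marino and Ivanova, by terms served (higher first): Petrov, Brennan, Dimitriou and Marino (10 terms) before Ivanova (9 terms).
Among Petrov, Brennan, Dimitriou and Marino, by date first returned to the chamber (earlier first): Petrov (9 Feb 2006) before Brennan, Dimitriou and Marino (19 Jan 2011).
Among Brennan, Dimitriou and Marino, alphabetically by surname: Brennan before Dimitriou before Marino.
Full order: Amari, Petrov, Brennan, Dimitriou, Marino, Ivanova.

Amari, Petrov, Brennan, Dimitriou, Marino, Ivanova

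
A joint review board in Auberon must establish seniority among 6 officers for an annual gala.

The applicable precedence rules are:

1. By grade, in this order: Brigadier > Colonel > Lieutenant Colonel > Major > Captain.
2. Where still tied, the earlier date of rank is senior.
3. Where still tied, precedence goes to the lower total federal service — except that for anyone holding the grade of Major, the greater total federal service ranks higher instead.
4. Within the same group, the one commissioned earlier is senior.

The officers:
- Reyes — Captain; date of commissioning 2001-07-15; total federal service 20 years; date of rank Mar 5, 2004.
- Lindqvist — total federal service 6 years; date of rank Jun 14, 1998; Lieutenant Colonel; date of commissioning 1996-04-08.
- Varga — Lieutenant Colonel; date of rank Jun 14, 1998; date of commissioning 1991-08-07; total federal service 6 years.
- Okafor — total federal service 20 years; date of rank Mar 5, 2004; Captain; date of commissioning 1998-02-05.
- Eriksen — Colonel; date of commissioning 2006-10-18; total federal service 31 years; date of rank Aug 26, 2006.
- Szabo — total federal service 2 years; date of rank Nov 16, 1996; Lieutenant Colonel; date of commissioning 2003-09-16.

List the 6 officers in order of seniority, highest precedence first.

By grade: Eriksen (Colonel); then Szabo, Varga and Lindqvist (Lieutenant Colonel); then Okafor and Reyes (Captain).
Among Szabo, Varga and Lindqvist, by date of rank (earlier first): Szabo (Nov 16, 1996) before Varga and Lindqvist (Jun 14, 1998).
Varga and Lindqvist both have total federal service 6 years, so the next rule applies.
Among Varga and Lindqvist, by date of commissioning (earlier first): Varga (1991-08-07) before Lindqvist (1996-04-08).
Okafor and Reyes both have date of rank Mar 5, 2004, so the next rule applies.
Okafor and Reyes both have total federal service 20 years, so the next rule applies.
Among Okafor and Reyes, by date of commissioning (earlier first): Okafor (1998-02-05) before Reyes (2001-07-15).
Full order: Eriksen, Szabo, Varga, Lindqvist, Okafor, Reyes.

Eriksen, Szabo, Varga, Lindqvist, Okafor, Reyes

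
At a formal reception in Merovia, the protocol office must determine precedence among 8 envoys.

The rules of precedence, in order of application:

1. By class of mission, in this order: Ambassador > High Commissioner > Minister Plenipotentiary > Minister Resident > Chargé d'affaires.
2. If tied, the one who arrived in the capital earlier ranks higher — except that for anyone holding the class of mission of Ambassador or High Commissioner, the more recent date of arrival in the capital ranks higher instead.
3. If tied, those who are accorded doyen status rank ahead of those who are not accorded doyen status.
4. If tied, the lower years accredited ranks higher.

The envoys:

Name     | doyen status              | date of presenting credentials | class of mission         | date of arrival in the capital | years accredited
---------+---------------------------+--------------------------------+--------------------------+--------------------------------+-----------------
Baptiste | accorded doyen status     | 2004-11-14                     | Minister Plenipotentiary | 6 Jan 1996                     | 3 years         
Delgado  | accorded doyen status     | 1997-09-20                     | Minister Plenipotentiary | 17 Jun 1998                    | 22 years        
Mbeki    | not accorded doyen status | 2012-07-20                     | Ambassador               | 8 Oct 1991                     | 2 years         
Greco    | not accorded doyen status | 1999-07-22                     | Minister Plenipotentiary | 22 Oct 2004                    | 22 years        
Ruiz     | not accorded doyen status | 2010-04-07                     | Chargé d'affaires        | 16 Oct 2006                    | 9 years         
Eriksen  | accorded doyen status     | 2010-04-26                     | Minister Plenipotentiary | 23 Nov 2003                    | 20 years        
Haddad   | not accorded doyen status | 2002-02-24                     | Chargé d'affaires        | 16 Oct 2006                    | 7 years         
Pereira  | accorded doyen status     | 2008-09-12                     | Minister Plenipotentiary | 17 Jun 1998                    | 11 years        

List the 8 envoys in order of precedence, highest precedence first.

By class of mission: Mbeki (Ambassador); then Baptiste, Pereira, Delgado, Eriksen and Greco (Minister Plenipotentiary); then Haddad and Ruiz (Chargé d'affaires).
Among Baptiste, Pereira, Delgado, Eriksen and Greco, by date of arrival in the capital (earlier first): Baptiste (6 Jan 1996) before Pereira and Delgado (17 Jun 1998) before Eriksen (23 Nov 2003) before Greco (22 Oct 2004).
Pereira and Delgado are each accorded doyen status, so the next rule applies.
Among Pereira and Delgado, by years accredited (lower first): Pereira (11 years) before Delgado (22 years).
Haddad and Ruiz both have date of arrival in the capital 16 Oct 2006, so the next rule applies.
Haddad and Ruiz are each not accorded doyen status, so the next rule applies.
Among Haddad and Ruiz, by years accredited (lower first): Haddad (7 years) before Ruiz (9 years).
Full order: Mbeki, Baptiste, Pereira, Delgado, Eriksen, Greco, Haddad, Ruiz.

Mbeki, Baptiste, Pereira, Delgado, Eriksen, Greco, Haddad, Ruiz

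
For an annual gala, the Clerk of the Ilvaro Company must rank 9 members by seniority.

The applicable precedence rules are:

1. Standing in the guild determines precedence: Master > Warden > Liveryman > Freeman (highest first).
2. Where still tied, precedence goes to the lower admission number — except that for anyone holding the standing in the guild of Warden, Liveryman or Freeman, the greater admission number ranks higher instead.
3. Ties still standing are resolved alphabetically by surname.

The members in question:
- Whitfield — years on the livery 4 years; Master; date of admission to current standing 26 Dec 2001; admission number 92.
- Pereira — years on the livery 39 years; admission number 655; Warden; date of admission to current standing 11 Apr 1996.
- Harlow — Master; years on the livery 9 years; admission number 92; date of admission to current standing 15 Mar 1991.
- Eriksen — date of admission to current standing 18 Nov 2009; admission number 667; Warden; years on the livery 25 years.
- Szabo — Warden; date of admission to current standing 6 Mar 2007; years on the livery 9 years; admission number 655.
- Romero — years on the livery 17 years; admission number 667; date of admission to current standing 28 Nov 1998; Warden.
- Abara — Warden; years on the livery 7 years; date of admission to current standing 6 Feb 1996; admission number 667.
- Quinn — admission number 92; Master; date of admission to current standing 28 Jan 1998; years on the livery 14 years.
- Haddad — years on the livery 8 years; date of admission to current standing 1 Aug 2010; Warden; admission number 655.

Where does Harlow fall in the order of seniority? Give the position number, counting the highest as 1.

1

By standing in the guild: Harlow, Quinn and Whitfield (Master); then Abara, Eriksen, Romero, Haddad, Pereira and Szabo (Warden).
Harlow, Quinn and Whitfield all have admission number 92, so the next rule applies.
Among Harlow, Quinn and Whitfield, alphabetically by surname: Harlow before Quinn before Whitfield.
Among Abara, Eriksen, Romero, Haddad, Pereira and Szabo, by admission number (higher first) (reversed rule for this group): Abara, Eriksen and Romero (667) before Haddad, Pereira and Szabo (655).
Among Abara, Eriksen and Romero, alphabetically by surname: Abara before Eriksen before Romero.
Among Haddad, Pereira and Szabo, alphabetically by surname: Haddad before Pereira before Szabo.
Order: Harlow, Quinn, Whitfield, Abara, Eriksen, Romero, Haddad, Pereira, Szabo. So position 1.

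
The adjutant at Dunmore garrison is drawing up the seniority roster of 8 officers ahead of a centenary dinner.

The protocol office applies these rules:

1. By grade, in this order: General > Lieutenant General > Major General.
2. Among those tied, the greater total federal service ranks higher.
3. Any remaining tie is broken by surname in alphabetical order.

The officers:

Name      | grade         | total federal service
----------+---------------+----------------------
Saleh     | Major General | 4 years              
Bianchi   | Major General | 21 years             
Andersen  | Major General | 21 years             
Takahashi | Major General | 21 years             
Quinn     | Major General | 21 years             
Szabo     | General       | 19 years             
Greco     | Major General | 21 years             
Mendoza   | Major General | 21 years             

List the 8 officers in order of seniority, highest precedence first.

By grade: Szabo (General); then Andersen, Bianchi, Greco, Mendoza, Quinn, Takahashi and Saleh (Major General).
Among Andersen, Bianchi, Greco, Mendoza, Quinn, Takahashi and Saleh, by total federal service (higher first): Andersen, Bianchi, Greco, Mendoza, Quinn and Takahashi (21 years) before Saleh (4 years).
Among Andersen, Bianchi, Greco, Mendoza, Quinn and Takahashi, alphabetically by surname: Andersen before Bianchi before Greco before Mendoza before Quinn before Takahashi.
Full order: Szabo, Andersen, Bianchi, Greco, Mendoza, Quinn, Takahashi, Saleh.

Szabo, Andersen, Bianchi, Greco, Mendoza, Quinn, Takahashi, Saleh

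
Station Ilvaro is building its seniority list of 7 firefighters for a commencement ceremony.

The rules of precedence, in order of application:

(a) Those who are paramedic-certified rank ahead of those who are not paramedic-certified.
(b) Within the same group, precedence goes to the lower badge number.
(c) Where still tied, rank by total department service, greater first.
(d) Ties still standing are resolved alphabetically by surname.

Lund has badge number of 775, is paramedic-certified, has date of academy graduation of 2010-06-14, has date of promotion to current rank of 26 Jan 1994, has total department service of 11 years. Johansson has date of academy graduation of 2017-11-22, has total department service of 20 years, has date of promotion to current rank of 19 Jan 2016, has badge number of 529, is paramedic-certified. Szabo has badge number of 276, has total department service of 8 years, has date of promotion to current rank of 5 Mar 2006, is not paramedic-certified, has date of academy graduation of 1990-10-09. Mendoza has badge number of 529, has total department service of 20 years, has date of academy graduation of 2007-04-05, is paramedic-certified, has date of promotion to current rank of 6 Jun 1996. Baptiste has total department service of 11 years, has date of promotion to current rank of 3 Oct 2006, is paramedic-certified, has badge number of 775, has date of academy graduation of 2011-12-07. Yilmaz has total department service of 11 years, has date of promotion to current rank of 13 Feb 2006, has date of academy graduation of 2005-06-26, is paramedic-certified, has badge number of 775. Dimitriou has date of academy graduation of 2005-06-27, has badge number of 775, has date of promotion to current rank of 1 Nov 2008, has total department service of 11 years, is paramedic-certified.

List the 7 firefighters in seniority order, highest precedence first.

By the first rule: Johansson, Mendoza, Baptiste, Dimitriou, Lund and Yilmaz (each paramedic-certified); then Szabo (not paramedic-certified).
Among Johansson, Mendoza, Baptiste, Dimitriou, Lund and Yilmaz, by badge number (lower first): Johansson and Mendoza (529) before Baptiste, Dimitriou, Lund and Yilmaz (775).
Johansson and Mendoza both have total department service 20 years, so the next rule applies.
Among Johansson and Mendoza, alphabetically by surname: Johansson before Mendoza.
Baptiste, Dimitriou, Lund and Yilmaz all have total department service 11 years, so the next rule applies.
Among Baptiste, Dimitriou, Lund and Yilmaz, alphabetically by surname: Baptiste before Dimitriou before Lund before Yilmaz.
Full order: Johansson, Mendoza, Baptiste, Dimitriou, Lund, Yilmaz, Szabo.

Johansson, Mendoza, Baptiste, Dimitriou, Lund, Yilmaz, Szabo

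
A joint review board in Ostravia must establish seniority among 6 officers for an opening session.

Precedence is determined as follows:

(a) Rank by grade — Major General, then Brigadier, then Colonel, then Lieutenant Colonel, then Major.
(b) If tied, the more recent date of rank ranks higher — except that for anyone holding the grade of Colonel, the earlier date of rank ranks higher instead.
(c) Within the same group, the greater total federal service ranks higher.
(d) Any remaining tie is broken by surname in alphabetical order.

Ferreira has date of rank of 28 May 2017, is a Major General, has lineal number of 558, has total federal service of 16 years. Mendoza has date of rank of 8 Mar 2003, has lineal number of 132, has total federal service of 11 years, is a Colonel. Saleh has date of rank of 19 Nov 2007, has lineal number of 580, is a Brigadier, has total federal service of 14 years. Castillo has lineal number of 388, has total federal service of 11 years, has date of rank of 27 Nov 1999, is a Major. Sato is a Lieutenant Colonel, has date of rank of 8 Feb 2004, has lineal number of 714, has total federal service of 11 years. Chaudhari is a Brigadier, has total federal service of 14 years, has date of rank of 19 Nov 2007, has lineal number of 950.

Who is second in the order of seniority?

Chaudhari

By grade: Ferreira (Major General); then Chaudhari and Saleh (Brigadier); then Mendoza (Colonel); then Sato (Lieutenant Colonel); then Castillo (Major).
Chaudhari and Saleh both have date of rank 19 Nov 2007, so the next rule applies.
Chaudhari and Saleh both have total federal service 14 years, so the next rule applies.
Among Chaudhari and Saleh, alphabetically by surname: Chaudhari before Saleh.
Order: Ferreira, Chaudhari, Saleh, Mendoza, Sato, Castillo.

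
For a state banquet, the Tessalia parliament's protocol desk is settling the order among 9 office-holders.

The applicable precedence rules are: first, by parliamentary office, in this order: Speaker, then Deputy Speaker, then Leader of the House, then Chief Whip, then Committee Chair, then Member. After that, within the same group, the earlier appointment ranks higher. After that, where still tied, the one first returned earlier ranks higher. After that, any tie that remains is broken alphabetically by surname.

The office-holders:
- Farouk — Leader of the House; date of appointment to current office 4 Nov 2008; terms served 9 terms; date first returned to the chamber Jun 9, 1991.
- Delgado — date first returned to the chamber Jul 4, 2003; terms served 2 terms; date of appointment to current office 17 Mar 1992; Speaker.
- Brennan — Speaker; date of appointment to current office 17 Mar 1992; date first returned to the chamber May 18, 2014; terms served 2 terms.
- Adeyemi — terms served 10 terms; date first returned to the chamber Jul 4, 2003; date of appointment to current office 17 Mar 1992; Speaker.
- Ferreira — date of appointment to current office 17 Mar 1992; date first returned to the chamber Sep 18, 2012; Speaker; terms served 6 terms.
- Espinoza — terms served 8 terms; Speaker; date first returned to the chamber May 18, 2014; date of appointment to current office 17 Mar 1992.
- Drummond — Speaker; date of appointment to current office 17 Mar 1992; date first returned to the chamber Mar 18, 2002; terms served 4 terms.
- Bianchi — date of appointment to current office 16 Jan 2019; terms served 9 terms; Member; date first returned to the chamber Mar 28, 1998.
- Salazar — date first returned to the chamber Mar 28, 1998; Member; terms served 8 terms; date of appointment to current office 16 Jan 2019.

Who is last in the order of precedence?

Salazar

By parliamentary office: Drummond, Adeyemi, Delgado, Ferreira, Brennan and Espinoza (Speaker); then Farouk (Leader of the House); then Bianchi and Salazar (Member).
Drummond, Adeyemi, Delgado, Ferreira, Brennan and Espinoza all have date of appointment to current office 17 Mar 1992, so the next rule applies.
Among Drummond, Adeyemi, Delgado, Ferreira, Brennan and Espinoza, by date first returned to the chamber (earlier first): Drummond (Mar 18, 2002) before Adeyemi and Delgado (Jul 4, 2003) before Ferreira (Sep 18, 2012) before Brennan and Espinoza (May 18, 2014).
Among Adeyemi and Delgado, alphabetically by surname: Adeyemi before Delgado.
Among Brennan and Espinoza, alphabetically by surname: Brennan before Espinoza.
Bianchi and Salazar both have date of appointment to current office 16 Jan 2019, so the next rule applies.
Bianchi and Salazar both have date first returned to the chamber Mar 28, 1998, so the next rule applies.
Among Bianchi and Salazar, alphabetically by surname: Bianchi before Salazar.
Order: Drummond, Adeyemi, Delgado, Ferreira, Brennan, Espinoza, Farouk, Bianchi, Salazar.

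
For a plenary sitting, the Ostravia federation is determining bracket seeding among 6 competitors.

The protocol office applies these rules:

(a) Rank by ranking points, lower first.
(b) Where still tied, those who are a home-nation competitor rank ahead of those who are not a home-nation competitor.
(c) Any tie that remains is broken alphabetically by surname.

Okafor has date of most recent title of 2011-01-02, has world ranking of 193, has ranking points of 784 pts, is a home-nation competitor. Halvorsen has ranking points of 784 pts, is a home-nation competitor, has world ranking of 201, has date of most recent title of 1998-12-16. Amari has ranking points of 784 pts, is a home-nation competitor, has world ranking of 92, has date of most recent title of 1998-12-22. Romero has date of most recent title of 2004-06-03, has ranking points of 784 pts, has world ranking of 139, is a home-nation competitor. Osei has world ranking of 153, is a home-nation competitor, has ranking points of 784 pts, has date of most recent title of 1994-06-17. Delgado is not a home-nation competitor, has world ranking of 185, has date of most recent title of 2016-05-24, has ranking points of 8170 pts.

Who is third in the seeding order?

Okafor

By ranking points (lower first): Amari, Halvorsen, Okafor, Osei and Romero (each 784 pts); then Delgado (8170 pts).
Amari, Halvorsen, Okafor, Osei and Romero are each a home-nation competitor, so the next rule applies.
Among Amari, Halvorsen, Okafor, Osei and Romero, alphabetically by surname: Amari before Halvorsen before Okafor before Osei before Romero.
Order: Amari, Halvorsen, Okafor, Osei, Romero, Delgado.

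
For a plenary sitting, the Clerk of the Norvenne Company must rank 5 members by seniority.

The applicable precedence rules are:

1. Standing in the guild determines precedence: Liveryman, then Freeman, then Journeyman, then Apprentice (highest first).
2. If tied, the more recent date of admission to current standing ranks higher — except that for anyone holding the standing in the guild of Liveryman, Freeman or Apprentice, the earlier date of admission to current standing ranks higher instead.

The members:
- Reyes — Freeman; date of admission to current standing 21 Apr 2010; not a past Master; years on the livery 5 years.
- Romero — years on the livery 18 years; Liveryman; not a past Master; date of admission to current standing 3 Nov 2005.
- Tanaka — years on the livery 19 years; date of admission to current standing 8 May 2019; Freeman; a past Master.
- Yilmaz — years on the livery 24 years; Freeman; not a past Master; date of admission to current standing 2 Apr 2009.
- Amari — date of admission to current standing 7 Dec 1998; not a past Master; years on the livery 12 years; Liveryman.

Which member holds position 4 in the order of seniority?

Reyes

By standing in the guild: Amari and Romero (Liveryman); then Yilmaz, Reyes and Tanaka (Freeman).
Among Amari and Romero, by date of admission to current standing (earlier first) (reversed rule for this group): Amari (7 Dec 1998) before Romero (3 Nov 2005).
Among Yilmaz, Reyes and Tanaka, by date of admission to current standing (earlier first) (reversed rule for this group): Yilmaz (2 Apr 2009) before Reyes (21 Apr 2010) before Tanaka (8 May 2019).
Order: Amari, Romero, Yilmaz, Reyes, Tanaka.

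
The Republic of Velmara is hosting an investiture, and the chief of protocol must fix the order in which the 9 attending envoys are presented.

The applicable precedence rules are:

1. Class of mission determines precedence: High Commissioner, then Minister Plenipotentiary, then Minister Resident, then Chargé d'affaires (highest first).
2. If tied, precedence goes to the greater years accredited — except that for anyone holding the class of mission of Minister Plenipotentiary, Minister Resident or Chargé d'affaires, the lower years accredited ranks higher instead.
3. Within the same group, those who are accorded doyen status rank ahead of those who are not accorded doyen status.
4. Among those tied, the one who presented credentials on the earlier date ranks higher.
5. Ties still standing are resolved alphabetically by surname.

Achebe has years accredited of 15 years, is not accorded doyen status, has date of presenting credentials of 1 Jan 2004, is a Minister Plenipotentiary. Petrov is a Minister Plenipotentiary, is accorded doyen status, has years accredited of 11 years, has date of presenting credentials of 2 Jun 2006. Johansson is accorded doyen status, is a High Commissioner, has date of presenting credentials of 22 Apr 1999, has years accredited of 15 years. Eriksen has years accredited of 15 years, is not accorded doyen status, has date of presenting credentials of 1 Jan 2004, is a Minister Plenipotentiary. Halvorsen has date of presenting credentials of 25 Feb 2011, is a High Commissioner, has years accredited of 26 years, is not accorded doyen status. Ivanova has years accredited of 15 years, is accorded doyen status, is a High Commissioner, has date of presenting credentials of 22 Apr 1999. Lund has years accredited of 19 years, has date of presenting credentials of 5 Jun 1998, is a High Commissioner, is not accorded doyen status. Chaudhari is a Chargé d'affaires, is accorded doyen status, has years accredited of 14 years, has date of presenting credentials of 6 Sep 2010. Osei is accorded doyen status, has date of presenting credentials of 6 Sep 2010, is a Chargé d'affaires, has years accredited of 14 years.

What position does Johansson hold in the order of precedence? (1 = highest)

4

By class of mission: Halvorsen, Lund, Ivanova and Johansson (High Commissioner); then Petrov, Achebe and Eriksen (Minister Plenipotentiary); then Chaudhari and Osei (Chargé d'affaires).
Among Halvorsen, Lund, Ivanova and Johansson, by years accredited (higher first): Halvorsen (26 years) before Lund (19 years) before Ivanova and Johansson (15 years).
Ivanova and Johansson are each accorded doyen status, so the next rule applies.
Ivanova and Johansson both have date of presenting credentials 22 Apr 1999, so the next rule applies.
Among Ivanova and Johansson, alphabetically by surname: Ivanova before Johansson.
Among Petrov, Achebe and Eriksen, by years accredited (lower first) (reversed rule for this group): Petrov (11 years) before Achebe and Eriksen (15 years).
Achebe and Eriksen are each not accorded doyen status, so the next rule applies.
Achebe and Eriksen both have date of presenting credentials 1 Jan 2004, so the next rule applies.
Among Achebe and Eriksen, alphabetically by surname: Achebe before Eriksen.
Chaudhari and Osei both have years accredited 14 years, so the next rule applies.
Chaudhari and Osei are each accorded doyen status, so the next rule applies.
Chaudhari and Osei both have date of presenting credentials 6 Sep 2010, so the next rule applies.
Among Chaudhari and Osei, alphabetically by surname: Chaudhari before Osei.
Order: Halvorsen, Lund, Ivanova, Johansson, Petrov, Achebe, Eriksen, Chaudhari, Osei. So position 4.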